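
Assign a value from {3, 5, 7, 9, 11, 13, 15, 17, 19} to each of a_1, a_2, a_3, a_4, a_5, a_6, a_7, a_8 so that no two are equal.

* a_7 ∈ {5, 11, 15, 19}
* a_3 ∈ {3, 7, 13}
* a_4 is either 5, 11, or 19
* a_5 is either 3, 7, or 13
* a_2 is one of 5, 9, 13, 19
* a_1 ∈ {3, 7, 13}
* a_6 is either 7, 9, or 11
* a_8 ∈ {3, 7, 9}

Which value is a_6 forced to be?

The 8 variables together cover exactly {3, 5, 7, 9, 11, 13, 15, 19} — 8 values for 8 variables — and 15 appears only in a_7's list, so a_7 = 15.
a_1, a_3, a_5 share exactly the 3 values {3, 7, 13}; by pigeonhole those values go to them, so strike 3, 7, 13 from a_2, a_6, a_8.
a_8 has just one choice, so a_8 = 9. Strike 9 from a_2, a_6.
So a_6 = 11.

11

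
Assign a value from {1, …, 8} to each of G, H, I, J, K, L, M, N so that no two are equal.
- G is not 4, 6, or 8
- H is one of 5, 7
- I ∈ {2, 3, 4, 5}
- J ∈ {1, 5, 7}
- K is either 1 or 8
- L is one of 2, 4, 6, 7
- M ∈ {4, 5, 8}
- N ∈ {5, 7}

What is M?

4

The 8 variables draw from only 8 values {1, 2, 3, 4, 5, 6, 7, 8}, so each is used; only L can be 6, hence L = 6.
The 2 variables H and N are confined to {5, 7}, which locks those values in; drop them from G, I, J, M.
J's domain is down to {1}, so J = 1. Strike 1 from G, K.
K's domain is down to {8}, so K = 8. Strike 8 from M.
So M = 4.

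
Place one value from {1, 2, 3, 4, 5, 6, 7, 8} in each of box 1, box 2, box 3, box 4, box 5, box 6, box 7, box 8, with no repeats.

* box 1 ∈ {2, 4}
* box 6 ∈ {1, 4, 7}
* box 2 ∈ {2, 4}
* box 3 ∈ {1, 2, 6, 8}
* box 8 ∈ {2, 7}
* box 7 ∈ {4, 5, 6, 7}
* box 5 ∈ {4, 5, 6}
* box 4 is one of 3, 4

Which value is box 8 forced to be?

The 8 variables together cover exactly {1, 2, 3, 4, 5, 6, 7, 8} — 8 values for 8 variables — and 3 appears only in box 4's list, so box 4 = 3.
The 7 still-open variables together cover exactly {1, 2, 4, 5, 6, 7, 8} — 7 values for 7 variables — and 8 appears only in box 3's list, so box 3 = 8.
The 6 still-open variables draw from only 6 values {1, 2, 4, 5, 6, 7}, so each is used; only box 6 can be 1, hence box 6 = 1.
box 1 and box 2 between them cover only {2, 4} — a naked pair. Remove those values from box 5, box 7, box 8.
So box 8 = 7.

7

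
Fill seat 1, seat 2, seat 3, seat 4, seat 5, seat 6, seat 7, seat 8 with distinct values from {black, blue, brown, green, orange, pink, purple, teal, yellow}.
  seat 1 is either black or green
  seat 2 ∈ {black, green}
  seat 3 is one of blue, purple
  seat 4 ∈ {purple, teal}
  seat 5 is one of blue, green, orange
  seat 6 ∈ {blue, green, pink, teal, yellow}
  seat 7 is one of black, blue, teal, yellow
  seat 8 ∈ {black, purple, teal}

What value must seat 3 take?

blue

The 8 variables draw from only 8 values {black, blue, green, orange, pink, purple, teal, yellow}, so each is used; only seat 5 can be orange, hence seat 5 = orange.
Among the 7 still-open variables, pink fits only seat 6 (and all 7 values in {black, blue, green, pink, purple, teal, yellow} must be used), so seat 6 = pink.
The 6 still-open variables together cover exactly {black, blue, green, purple, teal, yellow} — 6 values for 6 variables — and yellow appears only in seat 7's list, so seat 7 = yellow.
The 5 still-open variables draw from only 5 values {black, blue, green, purple, teal}, so each is used; only seat 3 can be blue, hence seat 3 = blue.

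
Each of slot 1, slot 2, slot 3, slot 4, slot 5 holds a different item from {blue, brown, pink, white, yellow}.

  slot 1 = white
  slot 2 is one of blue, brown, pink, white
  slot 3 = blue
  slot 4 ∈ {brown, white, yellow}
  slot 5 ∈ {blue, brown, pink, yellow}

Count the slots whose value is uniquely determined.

2

slot 1 has just one choice, so slot 1 = white. Remove white from slot 2, slot 4.
slot 3 has just one choice, so slot 3 = blue. Remove blue from slot 2, slot 5.
Determined: slot 1=white, slot 3=blue. The other slots each still have more than one consistent value. That makes 2.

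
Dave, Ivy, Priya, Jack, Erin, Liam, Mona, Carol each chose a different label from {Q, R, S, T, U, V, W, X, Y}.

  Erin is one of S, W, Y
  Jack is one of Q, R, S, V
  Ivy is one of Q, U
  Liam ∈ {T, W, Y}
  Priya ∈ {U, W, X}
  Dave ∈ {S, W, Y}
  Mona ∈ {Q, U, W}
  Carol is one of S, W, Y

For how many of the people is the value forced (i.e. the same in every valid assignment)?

The 3 variables Dave, Erin, Carol are confined to {S, W, Y}, which locks those values in; drop them from Priya, Jack, Liam, Mona.
Liam's domain is down to {T}, so Liam = T.
The 2 variables Ivy and Mona are confined to {Q, U}, which locks those values in; drop them from Priya, Jack.
Priya's domain is down to {X}, so Priya = X.
Determined: Priya=X, Liam=T. The other people each still have more than one consistent value. That makes 2.

2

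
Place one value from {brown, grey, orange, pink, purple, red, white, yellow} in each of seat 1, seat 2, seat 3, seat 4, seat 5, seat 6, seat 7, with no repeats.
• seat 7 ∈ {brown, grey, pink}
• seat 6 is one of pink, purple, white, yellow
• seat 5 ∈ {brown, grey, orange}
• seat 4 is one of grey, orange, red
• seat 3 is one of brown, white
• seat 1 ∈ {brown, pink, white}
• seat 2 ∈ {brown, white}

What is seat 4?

red

seat 2 and seat 3 between them cover only {brown, white} — a naked pair. Remove those values from seat 1, seat 5, seat 6, seat 7.
seat 1's domain is down to {pink}, so seat 1 = pink. Eliminate pink elsewhere: seat 6, seat 7.
seat 7 has just one choice, so seat 7 = grey. So seat 4, seat 5 can't be grey.
seat 5 has just one choice, so seat 5 = orange. Remove orange from seat 4.
So seat 4 = red.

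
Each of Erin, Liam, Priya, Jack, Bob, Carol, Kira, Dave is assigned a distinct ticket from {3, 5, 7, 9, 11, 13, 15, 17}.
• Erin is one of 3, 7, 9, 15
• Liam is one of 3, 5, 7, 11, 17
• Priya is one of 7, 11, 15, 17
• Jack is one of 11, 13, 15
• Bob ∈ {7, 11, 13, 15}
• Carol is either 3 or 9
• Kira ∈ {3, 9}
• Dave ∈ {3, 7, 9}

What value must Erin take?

15

The 8 variables together cover exactly {3, 5, 7, 9, 11, 13, 15, 17} — 8 values for 8 variables — and 5 appears only in Liam's list, so Liam = 5.
The 7 still-open variables together cover exactly {3, 7, 9, 11, 13, 15, 17} — 7 values for 7 variables — and 17 appears only in Priya's list, so Priya = 17.
The 2 variables Carol and Kira are confined to {3, 9}, which locks those values in; drop them from Erin, Dave.
That leaves Dave = 7. Remove 7 from Erin, Bob.
So Erin = 15.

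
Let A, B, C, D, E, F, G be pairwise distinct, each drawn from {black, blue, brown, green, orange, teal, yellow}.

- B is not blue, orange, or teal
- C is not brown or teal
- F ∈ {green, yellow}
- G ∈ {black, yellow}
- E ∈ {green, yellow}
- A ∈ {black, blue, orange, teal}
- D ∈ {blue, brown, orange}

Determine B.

brown

Among the 7 variables, teal fits only A (and all 7 values in {black, blue, brown, green, orange, teal, yellow} must be used), so A = teal.
E and F share exactly the 2 values {green, yellow}; by pigeonhole those values go to them, so strike green, yellow from B, C, G.
That leaves G = black. Eliminate black elsewhere: B, C.
So B = brown.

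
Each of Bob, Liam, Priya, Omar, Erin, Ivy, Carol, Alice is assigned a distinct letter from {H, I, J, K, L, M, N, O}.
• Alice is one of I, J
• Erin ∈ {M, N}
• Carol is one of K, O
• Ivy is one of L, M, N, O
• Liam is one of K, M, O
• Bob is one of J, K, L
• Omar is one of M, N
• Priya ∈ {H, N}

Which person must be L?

Ivy

The 8 variables together cover exactly {H, I, J, K, L, M, N, O} — 8 values for 8 variables — and H appears only in Priya's list, so Priya = H.
Among the 7 still-open variables, I fits only Alice (and all 7 values in {I, J, K, L, M, N, O} must be used), so Alice = I.
The 6 still-open variables together cover exactly {J, K, L, M, N, O} — 6 values for 6 variables — and J appears only in Bob's list, so Bob = J.
The 5 still-open variables draw from only 5 values {K, L, M, N, O}, so each is used; only Ivy can be L, hence Ivy = L.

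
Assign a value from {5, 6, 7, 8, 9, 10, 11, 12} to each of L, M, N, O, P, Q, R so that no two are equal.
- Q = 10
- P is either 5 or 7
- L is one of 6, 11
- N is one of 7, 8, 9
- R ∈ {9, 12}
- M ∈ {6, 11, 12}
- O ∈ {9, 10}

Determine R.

Q's domain is down to {10}, so Q = 10. Remove 10 from O.
O's domain is down to {9}, so O = 9. So N, R can't be 9.
So R = 12.

12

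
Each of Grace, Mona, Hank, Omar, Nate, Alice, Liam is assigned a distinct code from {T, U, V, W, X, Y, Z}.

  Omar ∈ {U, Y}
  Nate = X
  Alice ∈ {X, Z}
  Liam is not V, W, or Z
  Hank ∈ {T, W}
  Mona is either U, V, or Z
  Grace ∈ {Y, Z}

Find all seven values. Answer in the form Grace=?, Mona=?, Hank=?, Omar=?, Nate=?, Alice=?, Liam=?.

Grace=Y, Mona=V, Hank=W, Omar=U, Nate=X, Alice=Z, Liam=T

Nate must be X (only option left). Eliminate X elsewhere: Alice, Liam.
Alice's domain is down to {Z}, so Alice = Z. Strike Z from Grace, Mona.
That leaves Grace = Y. Strike Y from Omar, Liam.
Omar has just one choice, so Omar = U. So Mona, Liam can't be U.
Liam's domain is down to {T}, so Liam = T. So Hank can't be T.
Mona has just one choice, so Mona = V.
Hank's domain is down to {W}, so Hank = W.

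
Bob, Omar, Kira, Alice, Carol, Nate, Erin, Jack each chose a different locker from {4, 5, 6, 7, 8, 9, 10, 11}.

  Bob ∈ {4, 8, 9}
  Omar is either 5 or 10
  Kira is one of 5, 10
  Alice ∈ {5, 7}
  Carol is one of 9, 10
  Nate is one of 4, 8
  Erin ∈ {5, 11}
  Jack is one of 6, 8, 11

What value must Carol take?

The 8 variables draw from only 8 values {4, 5, 6, 7, 8, 9, 10, 11}, so each is used; only Jack can be 6, hence Jack = 6.
Among the 7 still-open variables, 7 fits only Alice (and all 7 values in {4, 5, 7, 8, 9, 10, 11} must be used), so Alice = 7.
The 6 still-open variables together cover exactly {4, 5, 8, 9, 10, 11} — 6 values for 6 variables — and 11 appears only in Erin's list, so Erin = 11.
Omar and Kira share exactly the 2 values {5, 10}; by pigeonhole those values go to them, so strike 5, 10 from Carol.
So Carol = 9.

9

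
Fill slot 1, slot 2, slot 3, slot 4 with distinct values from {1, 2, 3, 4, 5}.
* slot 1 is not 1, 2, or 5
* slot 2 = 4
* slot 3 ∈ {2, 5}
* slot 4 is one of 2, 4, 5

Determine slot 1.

3

slot 2 has just one choice, so slot 2 = 4. Eliminate 4 elsewhere: slot 1, slot 4.
So slot 1 = 3.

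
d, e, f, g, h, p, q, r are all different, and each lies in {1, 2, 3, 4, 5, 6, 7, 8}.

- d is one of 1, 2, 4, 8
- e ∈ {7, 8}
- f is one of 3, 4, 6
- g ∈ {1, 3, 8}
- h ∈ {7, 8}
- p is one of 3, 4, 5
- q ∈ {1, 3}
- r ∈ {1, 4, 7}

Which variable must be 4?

r

Among the 8 variables, 2 fits only d (and all 8 values in {1, 2, 3, 4, 5, 6, 7, 8} must be used), so d = 2.
Among the 7 still-open variables, 5 fits only p (and all 7 values in {1, 3, 4, 5, 6, 7, 8} must be used), so p = 5.
The 6 still-open variables draw from only 6 values {1, 3, 4, 6, 7, 8}, so each is used; only f can be 6, hence f = 6.
Among the 5 still-open variables, 4 fits only r (and all 5 values in {1, 3, 4, 7, 8} must be used), so r = 4.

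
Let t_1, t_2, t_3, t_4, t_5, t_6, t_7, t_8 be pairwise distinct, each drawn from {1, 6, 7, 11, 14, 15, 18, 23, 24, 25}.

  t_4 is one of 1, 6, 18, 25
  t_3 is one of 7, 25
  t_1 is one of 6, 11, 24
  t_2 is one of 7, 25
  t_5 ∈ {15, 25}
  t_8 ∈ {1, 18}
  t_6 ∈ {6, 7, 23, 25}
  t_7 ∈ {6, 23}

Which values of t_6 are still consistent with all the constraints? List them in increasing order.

t_2 and t_3 share exactly the 2 values {7, 25}; by pigeonhole those values go to them, so strike 7, 25 from t_4, t_5, t_6.
t_5's domain is down to {15}, so t_5 = 15.
The 2 variables t_6 and t_7 are confined to {6, 23}, which locks those values in; drop them from t_1, t_4.
No further eliminations apply; t_6 can still be any of 6, 23.

6, 23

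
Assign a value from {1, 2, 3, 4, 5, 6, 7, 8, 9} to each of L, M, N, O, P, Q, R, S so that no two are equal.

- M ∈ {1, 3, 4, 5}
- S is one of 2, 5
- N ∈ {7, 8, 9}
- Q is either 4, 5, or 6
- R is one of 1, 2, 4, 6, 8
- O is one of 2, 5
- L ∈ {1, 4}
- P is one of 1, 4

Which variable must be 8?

The 2 variables L and P are confined to {1, 4}, which locks those values in; drop them from M, Q, R.
The 2 variables O and S are confined to {2, 5}, which locks those values in; drop them from M, Q, R.
M must be 3 (only option left).
Q's domain is down to {6}, so Q = 6. Eliminate 6 elsewhere: R.
So 8 goes to R.

R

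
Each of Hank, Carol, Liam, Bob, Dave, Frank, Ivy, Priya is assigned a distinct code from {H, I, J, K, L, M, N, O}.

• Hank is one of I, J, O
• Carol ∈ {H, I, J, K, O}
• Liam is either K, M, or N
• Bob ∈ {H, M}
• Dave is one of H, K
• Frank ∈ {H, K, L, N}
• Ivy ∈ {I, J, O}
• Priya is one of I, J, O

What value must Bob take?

Among the 8 variables, L fits only Frank (and all 8 values in {H, I, J, K, L, M, N, O} must be used), so Frank = L.
The 7 still-open variables draw from only 7 values {H, I, J, K, M, N, O}, so each is used; only Liam can be N, hence Liam = N.
The 6 still-open variables draw from only 6 values {H, I, J, K, M, O}, so each is used; only Bob can be M, hence Bob = M.

M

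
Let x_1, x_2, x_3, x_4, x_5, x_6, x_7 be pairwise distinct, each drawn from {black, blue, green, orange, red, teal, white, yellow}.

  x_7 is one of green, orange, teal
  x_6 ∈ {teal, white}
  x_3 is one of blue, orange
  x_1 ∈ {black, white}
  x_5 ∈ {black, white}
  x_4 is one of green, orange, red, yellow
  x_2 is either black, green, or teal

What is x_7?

x_1 and x_5 share exactly the 2 values {black, white}; by pigeonhole those values go to them, so strike black, white from x_2, x_6.
That leaves x_6 = teal. Strike teal from x_2, x_7.
x_2 must be green (only option left). So x_4, x_7 can't be green.
So x_7 = orange.

orange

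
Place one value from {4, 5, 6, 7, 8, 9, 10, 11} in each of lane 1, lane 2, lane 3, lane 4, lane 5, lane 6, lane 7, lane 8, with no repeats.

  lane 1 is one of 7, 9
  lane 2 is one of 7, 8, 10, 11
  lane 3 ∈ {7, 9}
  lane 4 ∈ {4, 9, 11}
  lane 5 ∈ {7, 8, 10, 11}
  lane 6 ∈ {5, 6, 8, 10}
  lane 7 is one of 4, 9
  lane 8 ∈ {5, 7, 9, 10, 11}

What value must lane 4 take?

11

The 8 variables together cover exactly {4, 5, 6, 7, 8, 9, 10, 11} — 8 values for 8 variables — and 6 appears only in lane 6's list, so lane 6 = 6.
The 7 still-open variables draw from only 7 values {4, 5, 7, 8, 9, 10, 11}, so each is used; only lane 8 can be 5, hence lane 8 = 5.
The 2 variables lane 1 and lane 3 are confined to {7, 9}, which locks those values in; drop them from lane 2, lane 4, lane 5, lane 7.
That leaves lane 7 = 4. Strike 4 from lane 4.
So lane 4 = 11.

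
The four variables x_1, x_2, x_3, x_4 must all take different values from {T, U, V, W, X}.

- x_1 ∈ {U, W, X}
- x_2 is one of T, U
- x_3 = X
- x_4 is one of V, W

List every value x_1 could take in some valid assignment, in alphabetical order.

x_3 must be X (only option left). Remove X from x_1.
No further eliminations apply; x_1 can still be any of U, W.

U, W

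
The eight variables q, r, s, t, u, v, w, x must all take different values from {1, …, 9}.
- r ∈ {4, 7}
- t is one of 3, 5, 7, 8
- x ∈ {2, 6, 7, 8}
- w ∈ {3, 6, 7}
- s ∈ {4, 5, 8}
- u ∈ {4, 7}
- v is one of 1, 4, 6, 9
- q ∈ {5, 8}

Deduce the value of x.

2

r and u share exactly the 2 values {4, 7}; by pigeonhole those values go to them, so strike 4, 7 from s, t, v, w, x.
q and s share exactly the 2 values {5, 8}; by pigeonhole those values go to them, so strike 5, 8 from t, x.
t has just one choice, so t = 3. So w can't be 3.
w must be 6 (only option left). Strike 6 from v, x.
So x = 2.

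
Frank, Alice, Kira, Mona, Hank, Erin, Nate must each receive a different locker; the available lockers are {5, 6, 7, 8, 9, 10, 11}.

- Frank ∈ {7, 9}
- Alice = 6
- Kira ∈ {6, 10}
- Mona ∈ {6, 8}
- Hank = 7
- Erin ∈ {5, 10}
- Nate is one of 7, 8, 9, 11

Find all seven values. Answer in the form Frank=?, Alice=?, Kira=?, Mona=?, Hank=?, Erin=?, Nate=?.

Frank=9, Alice=6, Kira=10, Mona=8, Hank=7, Erin=5, Nate=11

Alice must be 6 (only option left). Eliminate 6 elsewhere: Kira, Mona.
Kira must be 10 (only option left). Remove 10 from Erin.
Mona must be 8 (only option left). So Nate can't be 8.
Hank's domain is down to {7}, so Hank = 7. Remove 7 from Frank, Nate.
Erin's domain is down to {5}, so Erin = 5.
Frank has just one choice, so Frank = 9. Eliminate 9 elsewhere: Nate.
Nate must be 11 (only option left).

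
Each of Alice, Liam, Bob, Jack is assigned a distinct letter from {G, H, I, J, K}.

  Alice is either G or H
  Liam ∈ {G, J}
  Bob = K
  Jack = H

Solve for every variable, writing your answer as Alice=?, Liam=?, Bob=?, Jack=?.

Bob has just one choice, so Bob = K.
Jack must be H (only option left). So Alice can't be H.
Alice has just one choice, so Alice = G. Eliminate G elsewhere: Liam.
Liam has just one choice, so Liam = J.

Alice=G, Liam=J, Bob=K, Jack=H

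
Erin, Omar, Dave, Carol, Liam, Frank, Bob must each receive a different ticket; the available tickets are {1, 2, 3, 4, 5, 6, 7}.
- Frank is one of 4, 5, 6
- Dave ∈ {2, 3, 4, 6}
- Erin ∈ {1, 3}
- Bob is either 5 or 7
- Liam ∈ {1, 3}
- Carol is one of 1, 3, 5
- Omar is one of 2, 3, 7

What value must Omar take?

Erin and Liam share exactly the 2 values {1, 3}; by pigeonhole those values go to them, so strike 1, 3 from Omar, Dave, Carol.
Carol must be 5 (only option left). Remove 5 from Frank, Bob.
Bob has just one choice, so Bob = 7. Eliminate 7 elsewhere: Omar.
So Omar = 2.

2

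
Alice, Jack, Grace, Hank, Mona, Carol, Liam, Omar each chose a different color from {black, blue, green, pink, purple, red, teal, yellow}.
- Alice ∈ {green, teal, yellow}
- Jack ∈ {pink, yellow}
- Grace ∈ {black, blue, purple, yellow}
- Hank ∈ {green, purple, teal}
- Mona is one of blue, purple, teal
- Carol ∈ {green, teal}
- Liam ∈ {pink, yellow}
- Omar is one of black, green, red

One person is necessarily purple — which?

The 8 variables together cover exactly {black, blue, green, pink, purple, red, teal, yellow} — 8 values for 8 variables — and red appears only in Omar's list, so Omar = red.
Among the 7 still-open variables, black fits only Grace (and all 7 values in {black, blue, green, pink, purple, teal, yellow} must be used), so Grace = black.
The 6 still-open variables draw from only 6 values {blue, green, pink, purple, teal, yellow}, so each is used; only Mona can be blue, hence Mona = blue.
Among the 5 still-open variables, purple fits only Hank (and all 5 values in {green, pink, purple, teal, yellow} must be used), so Hank = purple.

Hank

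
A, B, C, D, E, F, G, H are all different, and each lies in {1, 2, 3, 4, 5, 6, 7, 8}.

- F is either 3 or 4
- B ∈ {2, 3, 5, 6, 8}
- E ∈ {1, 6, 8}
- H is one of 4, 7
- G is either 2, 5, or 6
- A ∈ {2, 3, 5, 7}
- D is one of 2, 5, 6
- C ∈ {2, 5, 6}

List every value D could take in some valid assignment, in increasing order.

The 8 variables together cover exactly {1, 2, 3, 4, 5, 6, 7, 8} — 8 values for 8 variables — and 1 appears only in E's list, so E = 1.
Among the 7 still-open variables, 8 fits only B (and all 7 values in {2, 3, 4, 5, 6, 7, 8} must be used), so B = 8.
C, D, G between them cover only {2, 5, 6} — a naked triple. Remove those values from A.
No further eliminations apply; D can still be any of 2, 5, 6.

2, 5, 6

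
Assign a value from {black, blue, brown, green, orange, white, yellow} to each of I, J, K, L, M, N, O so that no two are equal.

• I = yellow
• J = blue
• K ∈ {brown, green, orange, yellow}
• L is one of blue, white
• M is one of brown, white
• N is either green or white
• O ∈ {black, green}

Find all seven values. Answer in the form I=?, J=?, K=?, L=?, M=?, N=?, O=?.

I's domain is down to {yellow}, so I = yellow. Strike yellow from K.
J has just one choice, so J = blue. Strike blue from L.
L's domain is down to {white}, so L = white. Remove white from M, N.
M must be brown (only option left). So K can't be brown.
N has just one choice, so N = green. So K, O can't be green.
O's domain is down to {black}, so O = black.
K must be orange (only option left).

I=yellow, J=blue, K=orange, L=white, M=brown, N=green, O=black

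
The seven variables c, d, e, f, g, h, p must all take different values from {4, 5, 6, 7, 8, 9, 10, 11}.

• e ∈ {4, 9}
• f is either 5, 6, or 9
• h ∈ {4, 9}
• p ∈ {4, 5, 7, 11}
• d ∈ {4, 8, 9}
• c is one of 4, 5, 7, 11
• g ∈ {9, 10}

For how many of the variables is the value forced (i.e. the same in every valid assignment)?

The 2 variables e and h are confined to {4, 9}, which locks those values in; drop them from c, d, f, g, p.
d's domain is down to {8}, so d = 8.
g must be 10 (only option left).
Determined: d=8, g=10. The other variables each still have more than one consistent value. That makes 2.

2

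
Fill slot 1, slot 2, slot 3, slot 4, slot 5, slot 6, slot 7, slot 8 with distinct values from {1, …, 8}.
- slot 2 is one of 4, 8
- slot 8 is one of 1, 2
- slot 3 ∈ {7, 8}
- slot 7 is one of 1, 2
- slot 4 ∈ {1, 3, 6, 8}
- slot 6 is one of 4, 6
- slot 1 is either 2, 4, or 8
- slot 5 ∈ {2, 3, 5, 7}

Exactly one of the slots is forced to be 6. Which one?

The 8 variables together cover exactly {1, 2, 3, 4, 5, 6, 7, 8} — 8 values for 8 variables — and 5 appears only in slot 5's list, so slot 5 = 5.
The 7 still-open variables draw from only 7 values {1, 2, 3, 4, 6, 7, 8}, so each is used; only slot 4 can be 3, hence slot 4 = 3.
Among the 6 still-open variables, 6 fits only slot 6 (and all 6 values in {1, 2, 4, 6, 7, 8} must be used), so slot 6 = 6.

slot 6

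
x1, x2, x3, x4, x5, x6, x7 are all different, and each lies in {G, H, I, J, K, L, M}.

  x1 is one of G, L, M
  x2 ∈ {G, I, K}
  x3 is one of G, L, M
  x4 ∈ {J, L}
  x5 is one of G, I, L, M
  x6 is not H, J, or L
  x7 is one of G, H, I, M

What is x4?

J

Among the 7 variables, H fits only x7 (and all 7 values in {G, H, I, J, K, L, M} must be used), so x7 = H.
The 6 still-open variables draw from only 6 values {G, I, J, K, L, M}, so each is used; only x4 can be J, hence x4 = J.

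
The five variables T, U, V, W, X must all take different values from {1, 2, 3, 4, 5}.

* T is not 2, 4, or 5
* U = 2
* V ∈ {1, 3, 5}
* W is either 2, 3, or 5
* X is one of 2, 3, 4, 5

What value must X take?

U must be 2 (only option left). Eliminate 2 elsewhere: W, X.
The 4 still-open variables draw from only 4 values {1, 3, 4, 5}, so each is used; only X can be 4, hence X = 4.

4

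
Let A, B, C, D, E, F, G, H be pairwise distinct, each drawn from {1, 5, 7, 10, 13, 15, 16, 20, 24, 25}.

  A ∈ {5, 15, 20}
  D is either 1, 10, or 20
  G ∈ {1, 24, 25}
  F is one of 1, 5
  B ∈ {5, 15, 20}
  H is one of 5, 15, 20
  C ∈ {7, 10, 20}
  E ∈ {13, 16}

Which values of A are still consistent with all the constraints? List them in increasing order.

The 3 variables A, B, H are confined to {5, 15, 20}, which locks those values in; drop them from C, D, F.
F's domain is down to {1}, so F = 1. Eliminate 1 elsewhere: D, G.
D's domain is down to {10}, so D = 10. Eliminate 10 elsewhere: C.
C must be 7 (only option left).
No further eliminations apply; A can still be any of 5, 15, 20.

5, 15, 20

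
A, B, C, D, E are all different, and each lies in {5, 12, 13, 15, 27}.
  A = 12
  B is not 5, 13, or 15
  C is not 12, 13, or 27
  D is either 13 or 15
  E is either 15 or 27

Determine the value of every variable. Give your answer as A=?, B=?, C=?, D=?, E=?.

A must be 12 (only option left). Eliminate 12 elsewhere: B.
B has just one choice, so B = 27. So E can't be 27.
E must be 15 (only option left). Strike 15 from C, D.
That leaves C = 5.
D's domain is down to {13}, so D = 13.

A=12, B=27, C=5, D=13, E=15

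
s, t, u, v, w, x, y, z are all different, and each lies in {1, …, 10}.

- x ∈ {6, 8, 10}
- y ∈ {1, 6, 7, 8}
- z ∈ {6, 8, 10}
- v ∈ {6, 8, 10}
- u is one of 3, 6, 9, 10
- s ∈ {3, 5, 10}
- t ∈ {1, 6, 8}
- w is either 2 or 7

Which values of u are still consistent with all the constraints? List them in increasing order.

3, 9

v, x, z between them cover only {6, 8, 10} — a naked triple. Remove those values from s, t, u, y.
That leaves t = 1. Eliminate 1 elsewhere: y.
y has just one choice, so y = 7. So w can't be 7.
w has just one choice, so w = 2.
No further eliminations apply; u can still be any of 3, 9.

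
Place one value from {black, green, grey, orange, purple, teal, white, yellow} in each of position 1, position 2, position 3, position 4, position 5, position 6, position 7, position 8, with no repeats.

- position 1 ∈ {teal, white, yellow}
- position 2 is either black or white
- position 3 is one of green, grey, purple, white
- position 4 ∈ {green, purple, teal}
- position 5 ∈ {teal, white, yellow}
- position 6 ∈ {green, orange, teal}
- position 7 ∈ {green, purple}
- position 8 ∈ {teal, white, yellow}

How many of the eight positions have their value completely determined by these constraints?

3

Among the 8 variables, black fits only position 2 (and all 8 values in {black, green, grey, orange, purple, teal, white, yellow} must be used), so position 2 = black.
Among the 7 still-open variables, grey fits only position 3 (and all 7 values in {green, grey, orange, purple, teal, white, yellow} must be used), so position 3 = grey.
The 6 still-open variables together cover exactly {green, orange, purple, teal, white, yellow} — 6 values for 6 variables — and orange appears only in position 6's list, so position 6 = orange.
position 1, position 5, position 8 share exactly the 3 values {teal, white, yellow}; by pigeonhole those values go to them, so strike teal, white, yellow from position 4.
Determined: position 2=black, position 3=grey, position 6=orange. The other positions each still have more than one consistent value. That makes 3.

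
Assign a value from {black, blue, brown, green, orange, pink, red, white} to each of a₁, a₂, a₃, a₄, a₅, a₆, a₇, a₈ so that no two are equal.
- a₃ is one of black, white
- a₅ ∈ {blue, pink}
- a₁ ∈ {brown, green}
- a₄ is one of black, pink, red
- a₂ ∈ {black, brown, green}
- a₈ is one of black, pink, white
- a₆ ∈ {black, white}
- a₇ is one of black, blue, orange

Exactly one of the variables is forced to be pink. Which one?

The 8 variables together cover exactly {black, blue, brown, green, orange, pink, red, white} — 8 values for 8 variables — and orange appears only in a₇'s list, so a₇ = orange.
Among the 7 still-open variables, blue fits only a₅ (and all 7 values in {black, blue, brown, green, pink, red, white} must be used), so a₅ = blue.
The 6 still-open variables draw from only 6 values {black, brown, green, pink, red, white}, so each is used; only a₄ can be red, hence a₄ = red.
The 5 still-open variables draw from only 5 values {black, brown, green, pink, white}, so each is used; only a₈ can be pink, hence a₈ = pink.

a₈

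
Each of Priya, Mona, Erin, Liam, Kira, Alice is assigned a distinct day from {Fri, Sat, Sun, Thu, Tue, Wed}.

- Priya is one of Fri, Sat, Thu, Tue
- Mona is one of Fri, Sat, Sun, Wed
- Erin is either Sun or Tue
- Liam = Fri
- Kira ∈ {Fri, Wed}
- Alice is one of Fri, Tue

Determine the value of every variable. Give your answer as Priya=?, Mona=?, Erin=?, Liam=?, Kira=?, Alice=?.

Priya=Thu, Mona=Sat, Erin=Sun, Liam=Fri, Kira=Wed, Alice=Tue

Liam must be Fri (only option left). Remove Fri from Priya, Mona, Kira, Alice.
Kira must be Wed (only option left). So Mona can't be Wed.
Alice must be Tue (only option left). So Priya, Erin can't be Tue.
Erin has just one choice, so Erin = Sun. Remove Sun from Mona.
Mona has just one choice, so Mona = Sat. Eliminate Sat elsewhere: Priya.
Priya has just one choice, so Priya = Thu.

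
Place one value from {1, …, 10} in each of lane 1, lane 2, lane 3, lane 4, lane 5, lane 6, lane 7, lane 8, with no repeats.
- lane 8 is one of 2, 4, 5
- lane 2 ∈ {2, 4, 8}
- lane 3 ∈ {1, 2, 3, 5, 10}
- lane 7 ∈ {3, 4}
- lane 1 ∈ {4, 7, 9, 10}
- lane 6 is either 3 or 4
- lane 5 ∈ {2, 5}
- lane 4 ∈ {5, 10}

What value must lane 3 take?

The 2 variables lane 6 and lane 7 are confined to {3, 4}, which locks those values in; drop them from lane 1, lane 2, lane 3, lane 8.
lane 5 and lane 8 share exactly the 2 values {2, 5}; by pigeonhole those values go to them, so strike 2, 5 from lane 2, lane 3, lane 4.
lane 2 must be 8 (only option left).
lane 4 has just one choice, so lane 4 = 10. Strike 10 from lane 1, lane 3.
So lane 3 = 1.

1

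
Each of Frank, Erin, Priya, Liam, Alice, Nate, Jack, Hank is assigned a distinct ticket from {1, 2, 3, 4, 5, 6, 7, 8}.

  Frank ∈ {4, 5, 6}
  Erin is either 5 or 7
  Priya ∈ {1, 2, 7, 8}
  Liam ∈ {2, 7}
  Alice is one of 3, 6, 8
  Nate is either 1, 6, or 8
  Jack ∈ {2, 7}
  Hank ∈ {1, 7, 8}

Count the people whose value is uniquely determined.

4

The 8 variables draw from only 8 values {1, 2, 3, 4, 5, 6, 7, 8}, so each is used; only Alice can be 3, hence Alice = 3.
The 7 still-open variables together cover exactly {1, 2, 4, 5, 6, 7, 8} — 7 values for 7 variables — and 4 appears only in Frank's list, so Frank = 4.
The 6 still-open variables draw from only 6 values {1, 2, 5, 6, 7, 8}, so each is used; only Erin can be 5, hence Erin = 5.
Among the 5 still-open variables, 6 fits only Nate (and all 5 values in {1, 2, 6, 7, 8} must be used), so Nate = 6.
Liam and Jack share exactly the 2 values {2, 7}; by pigeonhole those values go to them, so strike 2, 7 from Priya, Hank.
Determined: Frank=4, Erin=5, Alice=3, Nate=6. The other people each still have more than one consistent value. That makes 4.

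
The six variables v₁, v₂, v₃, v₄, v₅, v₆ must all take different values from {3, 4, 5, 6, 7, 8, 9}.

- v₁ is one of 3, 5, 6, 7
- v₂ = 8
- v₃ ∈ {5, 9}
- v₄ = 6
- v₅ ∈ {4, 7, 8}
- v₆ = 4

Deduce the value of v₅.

v₂'s domain is down to {8}, so v₂ = 8. Strike 8 from v₅.
v₄ must be 6 (only option left). Remove 6 from v₁.
v₆'s domain is down to {4}, so v₆ = 4. So v₅ can't be 4.
So v₅ = 7.

7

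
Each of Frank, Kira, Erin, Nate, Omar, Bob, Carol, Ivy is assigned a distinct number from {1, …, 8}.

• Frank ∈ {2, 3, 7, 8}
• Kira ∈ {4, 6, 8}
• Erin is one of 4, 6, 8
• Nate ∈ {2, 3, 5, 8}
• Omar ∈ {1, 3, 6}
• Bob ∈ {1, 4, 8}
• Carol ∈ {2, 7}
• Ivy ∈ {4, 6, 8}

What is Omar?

3

Among the 8 variables, 5 fits only Nate (and all 8 values in {1, 2, 3, 4, 5, 6, 7, 8} must be used), so Nate = 5.
Kira, Erin, Ivy share exactly the 3 values {4, 6, 8}; by pigeonhole those values go to them, so strike 4, 6, 8 from Frank, Omar, Bob.
Bob must be 1 (only option left). Remove 1 from Omar.
So Omar = 3.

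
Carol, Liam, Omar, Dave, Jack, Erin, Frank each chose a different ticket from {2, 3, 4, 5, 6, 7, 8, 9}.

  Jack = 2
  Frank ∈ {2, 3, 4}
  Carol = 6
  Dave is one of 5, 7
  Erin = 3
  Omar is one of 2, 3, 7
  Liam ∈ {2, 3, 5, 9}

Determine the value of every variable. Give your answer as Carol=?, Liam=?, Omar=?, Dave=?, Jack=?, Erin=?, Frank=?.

Carol must be 6 (only option left).
Jack must be 2 (only option left). Strike 2 from Liam, Omar, Frank.
Erin must be 3 (only option left). Remove 3 from Liam, Omar, Frank.
Frank's domain is down to {4}, so Frank = 4.
Omar has just one choice, so Omar = 7. Remove 7 from Dave.
That leaves Dave = 5. Strike 5 from Liam.
Liam has just one choice, so Liam = 9.

Carol=6, Liam=9, Omar=7, Dave=5, Jack=2, Erin=3, Frank=4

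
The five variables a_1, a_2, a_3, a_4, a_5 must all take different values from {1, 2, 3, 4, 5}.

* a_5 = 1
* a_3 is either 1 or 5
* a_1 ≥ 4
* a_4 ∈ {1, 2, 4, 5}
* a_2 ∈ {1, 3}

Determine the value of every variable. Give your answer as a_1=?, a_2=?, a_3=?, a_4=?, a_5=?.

a_5's domain is down to {1}, so a_5 = 1. Remove 1 from a_2, a_3, a_4.
That leaves a_2 = 3.
a_3 must be 5 (only option left). Remove 5 from a_1, a_4.
a_1 has just one choice, so a_1 = 4. Eliminate 4 elsewhere: a_4.
a_4 has just one choice, so a_4 = 2.

a_1=4, a_2=3, a_3=5, a_4=2, a_5=1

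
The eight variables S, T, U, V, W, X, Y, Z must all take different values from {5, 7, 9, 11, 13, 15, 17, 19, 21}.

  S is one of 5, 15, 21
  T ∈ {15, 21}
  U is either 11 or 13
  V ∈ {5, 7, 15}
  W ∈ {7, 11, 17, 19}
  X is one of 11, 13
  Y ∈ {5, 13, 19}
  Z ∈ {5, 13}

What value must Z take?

Among the 8 variables, 17 fits only W (and all 8 values in {5, 7, 11, 13, 15, 17, 19, 21} must be used), so W = 17.
The 7 still-open variables together cover exactly {5, 7, 11, 13, 15, 19, 21} — 7 values for 7 variables — and 7 appears only in V's list, so V = 7.
Among the 6 still-open variables, 19 fits only Y (and all 6 values in {5, 11, 13, 15, 19, 21} must be used), so Y = 19.
U and X share exactly the 2 values {11, 13}; by pigeonhole those values go to them, so strike 11, 13 from Z.
So Z = 5.

5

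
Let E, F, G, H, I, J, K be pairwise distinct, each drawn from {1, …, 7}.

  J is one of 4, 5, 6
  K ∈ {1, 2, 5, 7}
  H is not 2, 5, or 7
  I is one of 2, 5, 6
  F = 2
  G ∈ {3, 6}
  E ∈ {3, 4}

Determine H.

F's domain is down to {2}, so F = 2. Remove 2 from I, K.
The 6 still-open variables draw from only 6 values {1, 3, 4, 5, 6, 7}, so each is used; only K can be 7, hence K = 7.
Among the 5 still-open variables, 1 fits only H (and all 5 values in {1, 3, 4, 5, 6} must be used), so H = 1.

1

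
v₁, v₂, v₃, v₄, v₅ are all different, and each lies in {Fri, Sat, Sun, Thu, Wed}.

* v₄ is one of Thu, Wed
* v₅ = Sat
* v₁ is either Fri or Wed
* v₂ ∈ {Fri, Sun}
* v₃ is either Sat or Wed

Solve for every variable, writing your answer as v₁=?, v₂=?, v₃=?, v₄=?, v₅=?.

v₅ must be Sat (only option left). So v₃ can't be Sat.
That leaves v₃ = Wed. Strike Wed from v₁, v₄.
v₄ has just one choice, so v₄ = Thu.
v₁ must be Fri (only option left). So v₂ can't be Fri.
v₂ has just one choice, so v₂ = Sun.

v₁=Fri, v₂=Sun, v₃=Wed, v₄=Thu, v₅=Sat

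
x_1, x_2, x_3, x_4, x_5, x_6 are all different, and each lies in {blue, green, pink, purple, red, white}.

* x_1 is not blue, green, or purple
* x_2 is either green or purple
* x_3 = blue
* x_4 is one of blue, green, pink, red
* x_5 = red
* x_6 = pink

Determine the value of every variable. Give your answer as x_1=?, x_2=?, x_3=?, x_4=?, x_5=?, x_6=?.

x_3's domain is down to {blue}, so x_3 = blue. Strike blue from x_4.
x_5 must be red (only option left). Remove red from x_1, x_4.
x_6 has just one choice, so x_6 = pink. Eliminate pink elsewhere: x_1, x_4.
x_1 must be white (only option left).
x_4 has just one choice, so x_4 = green. So x_2 can't be green.
x_2's domain is down to {purple}, so x_2 = purple.

x_1=white, x_2=purple, x_3=blue, x_4=green, x_5=red, x_6=pink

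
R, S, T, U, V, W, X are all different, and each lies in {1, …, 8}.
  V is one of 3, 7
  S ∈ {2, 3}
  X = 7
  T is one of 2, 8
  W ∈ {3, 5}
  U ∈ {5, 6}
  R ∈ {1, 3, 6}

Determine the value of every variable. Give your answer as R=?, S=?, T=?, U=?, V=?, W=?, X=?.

R=1, S=2, T=8, U=6, V=3, W=5, X=7

X's domain is down to {7}, so X = 7. So V can't be 7.
V's domain is down to {3}, so V = 3. Remove 3 from R, S, W.
That leaves W = 5. Remove 5 from U.
S has just one choice, so S = 2. So T can't be 2.
That leaves T = 8.
U has just one choice, so U = 6. Eliminate 6 elsewhere: R.
R's domain is down to {1}, so R = 1.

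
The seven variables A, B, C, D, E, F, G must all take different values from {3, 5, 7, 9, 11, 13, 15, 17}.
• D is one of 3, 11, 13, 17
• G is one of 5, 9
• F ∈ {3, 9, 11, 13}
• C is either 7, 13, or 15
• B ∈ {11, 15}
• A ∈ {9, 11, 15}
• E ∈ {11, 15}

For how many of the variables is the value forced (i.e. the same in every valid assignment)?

The 2 variables B and E are confined to {11, 15}, which locks those values in; drop them from A, C, D, F.
A's domain is down to {9}, so A = 9. Strike 9 from F, G.
G must be 5 (only option left).
Determined: A=9, G=5. The other variables each still have more than one consistent value. That makes 2.

2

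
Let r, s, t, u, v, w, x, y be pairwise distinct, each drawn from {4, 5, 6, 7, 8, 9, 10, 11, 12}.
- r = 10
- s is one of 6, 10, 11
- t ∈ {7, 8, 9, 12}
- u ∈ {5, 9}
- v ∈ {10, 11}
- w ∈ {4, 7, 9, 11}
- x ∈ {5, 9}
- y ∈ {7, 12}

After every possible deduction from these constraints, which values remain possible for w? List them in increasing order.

r has just one choice, so r = 10. So s, v can't be 10.
v has just one choice, so v = 11. So s, w can't be 11.
s must be 6 (only option left).
u and x between them cover only {5, 9} — a naked pair. Remove those values from t, w.
No further eliminations apply; w can still be any of 4, 7.

4, 7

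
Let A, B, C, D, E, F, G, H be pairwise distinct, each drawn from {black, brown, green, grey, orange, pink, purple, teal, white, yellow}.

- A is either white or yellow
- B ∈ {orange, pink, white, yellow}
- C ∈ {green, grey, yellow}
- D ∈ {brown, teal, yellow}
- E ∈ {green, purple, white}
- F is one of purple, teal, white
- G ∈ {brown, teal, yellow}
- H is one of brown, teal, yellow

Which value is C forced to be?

D, G, H between them cover only {brown, teal, yellow} — a naked triple. Remove those values from A, B, C, F.
A must be white (only option left). So B, E, F can't be white.
F must be purple (only option left). Eliminate purple elsewhere: E.
E's domain is down to {green}, so E = green. Remove green from C.
So C = grey.

grey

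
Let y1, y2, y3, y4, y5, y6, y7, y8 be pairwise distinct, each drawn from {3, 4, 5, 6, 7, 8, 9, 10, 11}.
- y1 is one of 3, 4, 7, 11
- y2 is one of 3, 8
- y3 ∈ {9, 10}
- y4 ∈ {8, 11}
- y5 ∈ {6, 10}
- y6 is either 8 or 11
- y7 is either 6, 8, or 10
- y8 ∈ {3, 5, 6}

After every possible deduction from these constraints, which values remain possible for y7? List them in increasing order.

The 2 variables y4 and y6 are confined to {8, 11}, which locks those values in; drop them from y1, y2, y7.
y2 must be 3 (only option left). Eliminate 3 elsewhere: y1, y8.
The 2 variables y5 and y7 are confined to {6, 10}, which locks those values in; drop them from y3, y8.
y3 must be 9 (only option left).
y8 must be 5 (only option left).
No further eliminations apply; y7 can still be any of 6, 10.

6, 10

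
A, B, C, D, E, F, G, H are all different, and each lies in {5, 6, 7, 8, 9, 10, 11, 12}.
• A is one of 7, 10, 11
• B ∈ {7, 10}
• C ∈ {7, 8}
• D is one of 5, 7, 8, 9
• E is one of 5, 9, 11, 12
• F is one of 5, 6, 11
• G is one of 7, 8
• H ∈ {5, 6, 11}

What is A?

Among the 8 variables, 12 fits only E (and all 8 values in {5, 6, 7, 8, 9, 10, 11, 12} must be used), so E = 12.
Among the 7 still-open variables, 9 fits only D (and all 7 values in {5, 6, 7, 8, 9, 10, 11} must be used), so D = 9.
C and G between them cover only {7, 8} — a naked pair. Remove those values from A, B.
B has just one choice, so B = 10. Eliminate 10 elsewhere: A.
So A = 11.

11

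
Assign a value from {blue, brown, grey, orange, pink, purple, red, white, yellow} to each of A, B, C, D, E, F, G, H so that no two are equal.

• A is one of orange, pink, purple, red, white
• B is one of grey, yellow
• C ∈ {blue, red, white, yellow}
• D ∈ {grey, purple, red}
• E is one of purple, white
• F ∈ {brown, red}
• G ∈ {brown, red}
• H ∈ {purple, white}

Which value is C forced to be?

E and H between them cover only {purple, white} — a naked pair. Remove those values from A, C, D.
The 2 variables F and G are confined to {brown, red}, which locks those values in; drop them from A, C, D.
D has just one choice, so D = grey. Strike grey from B.
That leaves B = yellow. So C can't be yellow.
So C = blue.

blue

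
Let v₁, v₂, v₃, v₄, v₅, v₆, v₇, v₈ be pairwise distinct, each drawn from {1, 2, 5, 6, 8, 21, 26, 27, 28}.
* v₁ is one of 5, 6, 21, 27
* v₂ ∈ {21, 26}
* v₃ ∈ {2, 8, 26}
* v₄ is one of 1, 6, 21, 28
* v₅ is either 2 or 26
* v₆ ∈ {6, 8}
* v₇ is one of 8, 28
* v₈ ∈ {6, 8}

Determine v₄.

1

The 2 variables v₆ and v₈ are confined to {6, 8}, which locks those values in; drop them from v₁, v₃, v₄, v₇.
That leaves v₇ = 28. Strike 28 from v₄.
The 2 variables v₃ and v₅ are confined to {2, 26}, which locks those values in; drop them from v₂.
v₂ has just one choice, so v₂ = 21. Eliminate 21 elsewhere: v₁, v₄.
So v₄ = 1.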